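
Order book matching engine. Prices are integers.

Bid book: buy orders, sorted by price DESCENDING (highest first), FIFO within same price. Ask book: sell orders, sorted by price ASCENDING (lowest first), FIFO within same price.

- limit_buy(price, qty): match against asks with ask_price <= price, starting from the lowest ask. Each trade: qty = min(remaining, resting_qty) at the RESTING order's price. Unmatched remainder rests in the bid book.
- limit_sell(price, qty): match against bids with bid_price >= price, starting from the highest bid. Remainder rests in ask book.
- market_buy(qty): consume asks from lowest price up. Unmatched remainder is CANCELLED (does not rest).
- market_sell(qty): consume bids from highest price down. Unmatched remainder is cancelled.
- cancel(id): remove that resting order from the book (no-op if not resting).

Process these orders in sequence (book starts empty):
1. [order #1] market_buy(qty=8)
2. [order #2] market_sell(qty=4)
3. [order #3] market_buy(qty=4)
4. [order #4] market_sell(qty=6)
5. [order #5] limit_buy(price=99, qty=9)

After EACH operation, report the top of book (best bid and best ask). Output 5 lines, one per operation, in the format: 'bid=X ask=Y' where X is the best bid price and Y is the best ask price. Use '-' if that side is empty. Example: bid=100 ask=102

After op 1 [order #1] market_buy(qty=8): fills=none; bids=[-] asks=[-]
After op 2 [order #2] market_sell(qty=4): fills=none; bids=[-] asks=[-]
After op 3 [order #3] market_buy(qty=4): fills=none; bids=[-] asks=[-]
After op 4 [order #4] market_sell(qty=6): fills=none; bids=[-] asks=[-]
After op 5 [order #5] limit_buy(price=99, qty=9): fills=none; bids=[#5:9@99] asks=[-]

Answer: bid=- ask=-
bid=- ask=-
bid=- ask=-
bid=- ask=-
bid=99 ask=-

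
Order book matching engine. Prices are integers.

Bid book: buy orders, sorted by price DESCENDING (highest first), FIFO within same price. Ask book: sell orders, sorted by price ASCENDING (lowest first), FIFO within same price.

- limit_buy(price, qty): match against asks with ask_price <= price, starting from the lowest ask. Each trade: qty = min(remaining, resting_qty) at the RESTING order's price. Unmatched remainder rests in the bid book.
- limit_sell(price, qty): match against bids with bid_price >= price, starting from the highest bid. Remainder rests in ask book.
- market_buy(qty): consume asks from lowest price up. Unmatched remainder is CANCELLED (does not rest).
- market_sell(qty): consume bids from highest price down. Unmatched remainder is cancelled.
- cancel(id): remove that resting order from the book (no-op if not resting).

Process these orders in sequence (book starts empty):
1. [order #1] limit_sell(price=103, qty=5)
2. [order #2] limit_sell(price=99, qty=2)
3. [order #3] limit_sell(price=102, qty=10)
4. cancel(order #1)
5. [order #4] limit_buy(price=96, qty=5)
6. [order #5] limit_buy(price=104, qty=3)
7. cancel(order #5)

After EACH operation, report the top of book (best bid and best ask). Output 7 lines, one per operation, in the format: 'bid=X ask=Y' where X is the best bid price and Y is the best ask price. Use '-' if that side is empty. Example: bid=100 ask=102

Answer: bid=- ask=103
bid=- ask=99
bid=- ask=99
bid=- ask=99
bid=96 ask=99
bid=96 ask=102
bid=96 ask=102

Derivation:
After op 1 [order #1] limit_sell(price=103, qty=5): fills=none; bids=[-] asks=[#1:5@103]
After op 2 [order #2] limit_sell(price=99, qty=2): fills=none; bids=[-] asks=[#2:2@99 #1:5@103]
After op 3 [order #3] limit_sell(price=102, qty=10): fills=none; bids=[-] asks=[#2:2@99 #3:10@102 #1:5@103]
After op 4 cancel(order #1): fills=none; bids=[-] asks=[#2:2@99 #3:10@102]
After op 5 [order #4] limit_buy(price=96, qty=5): fills=none; bids=[#4:5@96] asks=[#2:2@99 #3:10@102]
After op 6 [order #5] limit_buy(price=104, qty=3): fills=#5x#2:2@99 #5x#3:1@102; bids=[#4:5@96] asks=[#3:9@102]
After op 7 cancel(order #5): fills=none; bids=[#4:5@96] asks=[#3:9@102]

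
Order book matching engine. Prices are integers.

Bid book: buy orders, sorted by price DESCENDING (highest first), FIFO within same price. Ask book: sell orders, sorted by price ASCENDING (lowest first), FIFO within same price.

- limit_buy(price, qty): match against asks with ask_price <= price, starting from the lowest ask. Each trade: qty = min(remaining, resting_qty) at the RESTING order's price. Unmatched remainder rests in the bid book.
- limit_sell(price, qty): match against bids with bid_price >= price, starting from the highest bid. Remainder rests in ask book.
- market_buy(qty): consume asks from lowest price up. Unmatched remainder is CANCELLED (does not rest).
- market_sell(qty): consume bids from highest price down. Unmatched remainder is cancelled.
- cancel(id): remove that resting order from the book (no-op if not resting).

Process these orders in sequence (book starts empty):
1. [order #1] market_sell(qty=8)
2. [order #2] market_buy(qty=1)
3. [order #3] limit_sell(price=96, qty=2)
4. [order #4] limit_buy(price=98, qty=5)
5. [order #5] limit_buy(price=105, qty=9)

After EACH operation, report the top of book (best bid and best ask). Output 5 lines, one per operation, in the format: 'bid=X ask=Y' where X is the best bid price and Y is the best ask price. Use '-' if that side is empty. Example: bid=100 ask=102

Answer: bid=- ask=-
bid=- ask=-
bid=- ask=96
bid=98 ask=-
bid=105 ask=-

Derivation:
After op 1 [order #1] market_sell(qty=8): fills=none; bids=[-] asks=[-]
After op 2 [order #2] market_buy(qty=1): fills=none; bids=[-] asks=[-]
After op 3 [order #3] limit_sell(price=96, qty=2): fills=none; bids=[-] asks=[#3:2@96]
After op 4 [order #4] limit_buy(price=98, qty=5): fills=#4x#3:2@96; bids=[#4:3@98] asks=[-]
After op 5 [order #5] limit_buy(price=105, qty=9): fills=none; bids=[#5:9@105 #4:3@98] asks=[-]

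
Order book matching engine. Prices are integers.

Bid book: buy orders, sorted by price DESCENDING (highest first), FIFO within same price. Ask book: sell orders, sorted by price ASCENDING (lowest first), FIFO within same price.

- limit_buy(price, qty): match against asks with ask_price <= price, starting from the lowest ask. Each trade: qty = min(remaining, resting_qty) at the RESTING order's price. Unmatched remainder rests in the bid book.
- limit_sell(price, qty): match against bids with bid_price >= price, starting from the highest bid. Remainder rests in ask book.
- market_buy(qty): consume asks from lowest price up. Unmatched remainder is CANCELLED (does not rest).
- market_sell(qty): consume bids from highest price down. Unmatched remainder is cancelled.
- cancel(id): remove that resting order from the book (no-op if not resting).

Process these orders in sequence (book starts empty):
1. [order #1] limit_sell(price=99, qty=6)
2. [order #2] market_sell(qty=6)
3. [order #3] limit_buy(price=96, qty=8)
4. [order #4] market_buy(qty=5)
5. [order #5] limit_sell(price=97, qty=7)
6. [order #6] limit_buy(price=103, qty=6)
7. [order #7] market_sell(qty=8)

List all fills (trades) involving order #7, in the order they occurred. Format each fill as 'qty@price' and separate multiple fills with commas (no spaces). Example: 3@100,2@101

After op 1 [order #1] limit_sell(price=99, qty=6): fills=none; bids=[-] asks=[#1:6@99]
After op 2 [order #2] market_sell(qty=6): fills=none; bids=[-] asks=[#1:6@99]
After op 3 [order #3] limit_buy(price=96, qty=8): fills=none; bids=[#3:8@96] asks=[#1:6@99]
After op 4 [order #4] market_buy(qty=5): fills=#4x#1:5@99; bids=[#3:8@96] asks=[#1:1@99]
After op 5 [order #5] limit_sell(price=97, qty=7): fills=none; bids=[#3:8@96] asks=[#5:7@97 #1:1@99]
After op 6 [order #6] limit_buy(price=103, qty=6): fills=#6x#5:6@97; bids=[#3:8@96] asks=[#5:1@97 #1:1@99]
After op 7 [order #7] market_sell(qty=8): fills=#3x#7:8@96; bids=[-] asks=[#5:1@97 #1:1@99]

Answer: 8@96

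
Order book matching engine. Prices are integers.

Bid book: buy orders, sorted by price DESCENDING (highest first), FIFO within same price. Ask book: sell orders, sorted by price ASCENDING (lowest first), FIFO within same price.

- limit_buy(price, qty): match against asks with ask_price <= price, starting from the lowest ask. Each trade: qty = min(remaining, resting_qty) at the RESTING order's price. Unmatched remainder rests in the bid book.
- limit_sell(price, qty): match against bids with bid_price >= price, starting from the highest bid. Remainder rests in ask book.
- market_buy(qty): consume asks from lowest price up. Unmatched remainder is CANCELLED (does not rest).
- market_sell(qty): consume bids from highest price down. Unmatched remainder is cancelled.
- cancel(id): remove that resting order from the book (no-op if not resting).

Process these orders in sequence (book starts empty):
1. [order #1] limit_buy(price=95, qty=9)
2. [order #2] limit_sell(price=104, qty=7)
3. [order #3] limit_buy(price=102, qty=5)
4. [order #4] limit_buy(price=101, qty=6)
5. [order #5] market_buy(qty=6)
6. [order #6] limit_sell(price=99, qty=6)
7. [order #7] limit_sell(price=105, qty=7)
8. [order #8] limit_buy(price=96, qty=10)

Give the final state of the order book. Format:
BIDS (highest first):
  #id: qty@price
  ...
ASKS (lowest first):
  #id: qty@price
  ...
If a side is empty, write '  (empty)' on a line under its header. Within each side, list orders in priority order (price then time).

Answer: BIDS (highest first):
  #4: 5@101
  #8: 10@96
  #1: 9@95
ASKS (lowest first):
  #2: 1@104
  #7: 7@105

Derivation:
After op 1 [order #1] limit_buy(price=95, qty=9): fills=none; bids=[#1:9@95] asks=[-]
After op 2 [order #2] limit_sell(price=104, qty=7): fills=none; bids=[#1:9@95] asks=[#2:7@104]
After op 3 [order #3] limit_buy(price=102, qty=5): fills=none; bids=[#3:5@102 #1:9@95] asks=[#2:7@104]
After op 4 [order #4] limit_buy(price=101, qty=6): fills=none; bids=[#3:5@102 #4:6@101 #1:9@95] asks=[#2:7@104]
After op 5 [order #5] market_buy(qty=6): fills=#5x#2:6@104; bids=[#3:5@102 #4:6@101 #1:9@95] asks=[#2:1@104]
After op 6 [order #6] limit_sell(price=99, qty=6): fills=#3x#6:5@102 #4x#6:1@101; bids=[#4:5@101 #1:9@95] asks=[#2:1@104]
After op 7 [order #7] limit_sell(price=105, qty=7): fills=none; bids=[#4:5@101 #1:9@95] asks=[#2:1@104 #7:7@105]
After op 8 [order #8] limit_buy(price=96, qty=10): fills=none; bids=[#4:5@101 #8:10@96 #1:9@95] asks=[#2:1@104 #7:7@105]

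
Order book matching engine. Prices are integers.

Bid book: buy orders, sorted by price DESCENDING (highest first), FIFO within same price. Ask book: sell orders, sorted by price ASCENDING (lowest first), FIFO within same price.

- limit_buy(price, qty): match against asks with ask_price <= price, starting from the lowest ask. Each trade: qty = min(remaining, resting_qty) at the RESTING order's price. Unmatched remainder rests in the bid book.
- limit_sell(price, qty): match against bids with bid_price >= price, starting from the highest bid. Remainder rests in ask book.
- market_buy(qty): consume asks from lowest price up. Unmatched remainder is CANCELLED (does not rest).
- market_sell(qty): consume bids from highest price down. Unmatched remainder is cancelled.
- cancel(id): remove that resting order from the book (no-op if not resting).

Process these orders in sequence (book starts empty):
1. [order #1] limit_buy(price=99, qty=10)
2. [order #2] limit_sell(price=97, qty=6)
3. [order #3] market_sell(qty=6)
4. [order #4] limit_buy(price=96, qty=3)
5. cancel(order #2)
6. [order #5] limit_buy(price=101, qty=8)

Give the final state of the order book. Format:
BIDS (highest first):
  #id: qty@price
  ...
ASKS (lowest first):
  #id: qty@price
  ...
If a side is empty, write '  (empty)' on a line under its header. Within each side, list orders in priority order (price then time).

After op 1 [order #1] limit_buy(price=99, qty=10): fills=none; bids=[#1:10@99] asks=[-]
After op 2 [order #2] limit_sell(price=97, qty=6): fills=#1x#2:6@99; bids=[#1:4@99] asks=[-]
After op 3 [order #3] market_sell(qty=6): fills=#1x#3:4@99; bids=[-] asks=[-]
After op 4 [order #4] limit_buy(price=96, qty=3): fills=none; bids=[#4:3@96] asks=[-]
After op 5 cancel(order #2): fills=none; bids=[#4:3@96] asks=[-]
After op 6 [order #5] limit_buy(price=101, qty=8): fills=none; bids=[#5:8@101 #4:3@96] asks=[-]

Answer: BIDS (highest first):
  #5: 8@101
  #4: 3@96
ASKS (lowest first):
  (empty)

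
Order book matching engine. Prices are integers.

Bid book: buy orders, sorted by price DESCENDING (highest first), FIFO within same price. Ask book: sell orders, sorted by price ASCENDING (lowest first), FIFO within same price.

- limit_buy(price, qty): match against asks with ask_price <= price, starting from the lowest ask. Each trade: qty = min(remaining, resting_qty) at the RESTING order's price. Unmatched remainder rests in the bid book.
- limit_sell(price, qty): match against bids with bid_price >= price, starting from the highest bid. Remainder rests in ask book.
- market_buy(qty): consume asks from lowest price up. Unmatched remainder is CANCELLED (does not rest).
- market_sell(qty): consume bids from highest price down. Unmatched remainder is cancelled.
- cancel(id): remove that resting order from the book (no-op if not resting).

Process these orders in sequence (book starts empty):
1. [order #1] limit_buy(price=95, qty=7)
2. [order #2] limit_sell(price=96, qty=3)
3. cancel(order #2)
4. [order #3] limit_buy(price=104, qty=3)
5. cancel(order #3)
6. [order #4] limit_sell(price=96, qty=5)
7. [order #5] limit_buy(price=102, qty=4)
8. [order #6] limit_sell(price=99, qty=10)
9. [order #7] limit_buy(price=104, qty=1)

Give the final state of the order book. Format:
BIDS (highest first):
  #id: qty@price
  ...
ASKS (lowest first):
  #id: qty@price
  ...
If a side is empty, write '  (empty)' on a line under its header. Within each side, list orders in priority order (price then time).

After op 1 [order #1] limit_buy(price=95, qty=7): fills=none; bids=[#1:7@95] asks=[-]
After op 2 [order #2] limit_sell(price=96, qty=3): fills=none; bids=[#1:7@95] asks=[#2:3@96]
After op 3 cancel(order #2): fills=none; bids=[#1:7@95] asks=[-]
After op 4 [order #3] limit_buy(price=104, qty=3): fills=none; bids=[#3:3@104 #1:7@95] asks=[-]
After op 5 cancel(order #3): fills=none; bids=[#1:7@95] asks=[-]
After op 6 [order #4] limit_sell(price=96, qty=5): fills=none; bids=[#1:7@95] asks=[#4:5@96]
After op 7 [order #5] limit_buy(price=102, qty=4): fills=#5x#4:4@96; bids=[#1:7@95] asks=[#4:1@96]
After op 8 [order #6] limit_sell(price=99, qty=10): fills=none; bids=[#1:7@95] asks=[#4:1@96 #6:10@99]
After op 9 [order #7] limit_buy(price=104, qty=1): fills=#7x#4:1@96; bids=[#1:7@95] asks=[#6:10@99]

Answer: BIDS (highest first):
  #1: 7@95
ASKS (lowest first):
  #6: 10@99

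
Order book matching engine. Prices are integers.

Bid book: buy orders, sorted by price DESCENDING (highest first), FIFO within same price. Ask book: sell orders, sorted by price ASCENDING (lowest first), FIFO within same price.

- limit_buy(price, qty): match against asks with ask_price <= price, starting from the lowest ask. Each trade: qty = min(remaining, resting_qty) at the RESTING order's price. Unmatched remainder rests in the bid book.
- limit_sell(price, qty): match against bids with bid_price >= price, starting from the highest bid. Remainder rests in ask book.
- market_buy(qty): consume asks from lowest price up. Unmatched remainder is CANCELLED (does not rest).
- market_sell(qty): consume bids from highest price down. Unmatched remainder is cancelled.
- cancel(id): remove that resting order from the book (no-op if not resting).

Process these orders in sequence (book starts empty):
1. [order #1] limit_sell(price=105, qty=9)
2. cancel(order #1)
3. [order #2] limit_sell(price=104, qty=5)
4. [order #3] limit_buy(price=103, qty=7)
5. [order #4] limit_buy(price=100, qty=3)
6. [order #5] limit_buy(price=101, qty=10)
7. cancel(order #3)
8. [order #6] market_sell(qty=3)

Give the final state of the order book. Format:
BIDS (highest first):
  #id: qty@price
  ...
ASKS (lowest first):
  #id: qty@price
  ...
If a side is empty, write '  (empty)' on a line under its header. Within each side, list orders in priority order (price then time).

After op 1 [order #1] limit_sell(price=105, qty=9): fills=none; bids=[-] asks=[#1:9@105]
After op 2 cancel(order #1): fills=none; bids=[-] asks=[-]
After op 3 [order #2] limit_sell(price=104, qty=5): fills=none; bids=[-] asks=[#2:5@104]
After op 4 [order #3] limit_buy(price=103, qty=7): fills=none; bids=[#3:7@103] asks=[#2:5@104]
After op 5 [order #4] limit_buy(price=100, qty=3): fills=none; bids=[#3:7@103 #4:3@100] asks=[#2:5@104]
After op 6 [order #5] limit_buy(price=101, qty=10): fills=none; bids=[#3:7@103 #5:10@101 #4:3@100] asks=[#2:5@104]
After op 7 cancel(order #3): fills=none; bids=[#5:10@101 #4:3@100] asks=[#2:5@104]
After op 8 [order #6] market_sell(qty=3): fills=#5x#6:3@101; bids=[#5:7@101 #4:3@100] asks=[#2:5@104]

Answer: BIDS (highest first):
  #5: 7@101
  #4: 3@100
ASKS (lowest first):
  #2: 5@104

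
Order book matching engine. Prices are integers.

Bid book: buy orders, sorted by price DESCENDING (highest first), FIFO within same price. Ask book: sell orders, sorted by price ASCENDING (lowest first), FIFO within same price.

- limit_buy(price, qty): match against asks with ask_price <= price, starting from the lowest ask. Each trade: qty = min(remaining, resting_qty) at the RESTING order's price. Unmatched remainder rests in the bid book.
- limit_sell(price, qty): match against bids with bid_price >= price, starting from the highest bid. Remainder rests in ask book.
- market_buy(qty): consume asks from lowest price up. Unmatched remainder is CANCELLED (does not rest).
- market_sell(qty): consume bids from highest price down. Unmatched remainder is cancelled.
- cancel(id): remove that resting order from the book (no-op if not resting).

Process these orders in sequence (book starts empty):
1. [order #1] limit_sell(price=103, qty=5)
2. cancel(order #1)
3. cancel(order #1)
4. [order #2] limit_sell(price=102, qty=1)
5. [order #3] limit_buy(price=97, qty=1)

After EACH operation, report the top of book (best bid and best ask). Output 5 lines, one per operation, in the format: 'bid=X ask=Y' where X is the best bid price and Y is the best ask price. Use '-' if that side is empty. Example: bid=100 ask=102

After op 1 [order #1] limit_sell(price=103, qty=5): fills=none; bids=[-] asks=[#1:5@103]
After op 2 cancel(order #1): fills=none; bids=[-] asks=[-]
After op 3 cancel(order #1): fills=none; bids=[-] asks=[-]
After op 4 [order #2] limit_sell(price=102, qty=1): fills=none; bids=[-] asks=[#2:1@102]
After op 5 [order #3] limit_buy(price=97, qty=1): fills=none; bids=[#3:1@97] asks=[#2:1@102]

Answer: bid=- ask=103
bid=- ask=-
bid=- ask=-
bid=- ask=102
bid=97 ask=102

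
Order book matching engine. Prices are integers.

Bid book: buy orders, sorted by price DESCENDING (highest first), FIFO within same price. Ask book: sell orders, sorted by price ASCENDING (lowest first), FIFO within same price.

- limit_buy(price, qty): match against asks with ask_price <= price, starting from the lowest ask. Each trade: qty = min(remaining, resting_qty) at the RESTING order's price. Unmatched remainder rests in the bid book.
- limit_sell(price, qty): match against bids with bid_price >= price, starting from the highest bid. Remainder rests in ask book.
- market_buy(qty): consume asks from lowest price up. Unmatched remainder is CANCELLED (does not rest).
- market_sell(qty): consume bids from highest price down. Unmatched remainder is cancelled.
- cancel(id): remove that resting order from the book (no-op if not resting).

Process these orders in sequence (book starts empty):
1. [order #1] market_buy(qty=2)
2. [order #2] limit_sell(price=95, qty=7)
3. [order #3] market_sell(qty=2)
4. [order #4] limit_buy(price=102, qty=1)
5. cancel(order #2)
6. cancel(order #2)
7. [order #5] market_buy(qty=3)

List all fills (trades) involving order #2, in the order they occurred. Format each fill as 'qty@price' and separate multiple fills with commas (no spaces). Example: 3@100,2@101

Answer: 1@95

Derivation:
After op 1 [order #1] market_buy(qty=2): fills=none; bids=[-] asks=[-]
After op 2 [order #2] limit_sell(price=95, qty=7): fills=none; bids=[-] asks=[#2:7@95]
After op 3 [order #3] market_sell(qty=2): fills=none; bids=[-] asks=[#2:7@95]
After op 4 [order #4] limit_buy(price=102, qty=1): fills=#4x#2:1@95; bids=[-] asks=[#2:6@95]
After op 5 cancel(order #2): fills=none; bids=[-] asks=[-]
After op 6 cancel(order #2): fills=none; bids=[-] asks=[-]
After op 7 [order #5] market_buy(qty=3): fills=none; bids=[-] asks=[-]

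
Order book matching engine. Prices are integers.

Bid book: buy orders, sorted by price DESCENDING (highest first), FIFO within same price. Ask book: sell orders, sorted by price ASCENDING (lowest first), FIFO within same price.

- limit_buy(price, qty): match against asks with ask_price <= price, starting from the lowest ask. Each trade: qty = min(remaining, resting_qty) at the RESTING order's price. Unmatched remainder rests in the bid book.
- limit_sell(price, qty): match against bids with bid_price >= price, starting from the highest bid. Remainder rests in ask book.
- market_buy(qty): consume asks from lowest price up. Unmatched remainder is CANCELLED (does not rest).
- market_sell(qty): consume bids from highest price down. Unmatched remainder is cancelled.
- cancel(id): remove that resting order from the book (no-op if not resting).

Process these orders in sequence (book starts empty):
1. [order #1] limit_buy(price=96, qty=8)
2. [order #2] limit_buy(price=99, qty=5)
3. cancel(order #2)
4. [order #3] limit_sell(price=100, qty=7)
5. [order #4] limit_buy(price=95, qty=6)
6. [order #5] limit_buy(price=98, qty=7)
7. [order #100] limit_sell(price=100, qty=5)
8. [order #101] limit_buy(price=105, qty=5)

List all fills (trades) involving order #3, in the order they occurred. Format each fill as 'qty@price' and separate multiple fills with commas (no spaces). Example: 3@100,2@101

After op 1 [order #1] limit_buy(price=96, qty=8): fills=none; bids=[#1:8@96] asks=[-]
After op 2 [order #2] limit_buy(price=99, qty=5): fills=none; bids=[#2:5@99 #1:8@96] asks=[-]
After op 3 cancel(order #2): fills=none; bids=[#1:8@96] asks=[-]
After op 4 [order #3] limit_sell(price=100, qty=7): fills=none; bids=[#1:8@96] asks=[#3:7@100]
After op 5 [order #4] limit_buy(price=95, qty=6): fills=none; bids=[#1:8@96 #4:6@95] asks=[#3:7@100]
After op 6 [order #5] limit_buy(price=98, qty=7): fills=none; bids=[#5:7@98 #1:8@96 #4:6@95] asks=[#3:7@100]
After op 7 [order #100] limit_sell(price=100, qty=5): fills=none; bids=[#5:7@98 #1:8@96 #4:6@95] asks=[#3:7@100 #100:5@100]
After op 8 [order #101] limit_buy(price=105, qty=5): fills=#101x#3:5@100; bids=[#5:7@98 #1:8@96 #4:6@95] asks=[#3:2@100 #100:5@100]

Answer: 5@100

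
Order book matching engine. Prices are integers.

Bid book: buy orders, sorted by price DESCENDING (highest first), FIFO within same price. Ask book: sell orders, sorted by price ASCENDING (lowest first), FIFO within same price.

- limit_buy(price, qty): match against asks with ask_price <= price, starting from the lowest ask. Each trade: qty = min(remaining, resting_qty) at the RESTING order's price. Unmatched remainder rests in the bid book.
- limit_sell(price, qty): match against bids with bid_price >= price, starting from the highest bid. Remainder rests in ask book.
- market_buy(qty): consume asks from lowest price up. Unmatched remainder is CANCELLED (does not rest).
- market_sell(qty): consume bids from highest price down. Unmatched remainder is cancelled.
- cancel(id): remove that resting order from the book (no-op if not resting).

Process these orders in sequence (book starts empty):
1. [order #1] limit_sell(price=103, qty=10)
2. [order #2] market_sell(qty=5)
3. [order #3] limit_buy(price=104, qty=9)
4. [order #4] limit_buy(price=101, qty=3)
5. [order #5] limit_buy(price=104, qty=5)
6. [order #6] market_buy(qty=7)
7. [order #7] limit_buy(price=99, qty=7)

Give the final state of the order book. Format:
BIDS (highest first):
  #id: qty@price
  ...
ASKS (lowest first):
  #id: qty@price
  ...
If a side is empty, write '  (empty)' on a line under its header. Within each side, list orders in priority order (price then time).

After op 1 [order #1] limit_sell(price=103, qty=10): fills=none; bids=[-] asks=[#1:10@103]
After op 2 [order #2] market_sell(qty=5): fills=none; bids=[-] asks=[#1:10@103]
After op 3 [order #3] limit_buy(price=104, qty=9): fills=#3x#1:9@103; bids=[-] asks=[#1:1@103]
After op 4 [order #4] limit_buy(price=101, qty=3): fills=none; bids=[#4:3@101] asks=[#1:1@103]
After op 5 [order #5] limit_buy(price=104, qty=5): fills=#5x#1:1@103; bids=[#5:4@104 #4:3@101] asks=[-]
After op 6 [order #6] market_buy(qty=7): fills=none; bids=[#5:4@104 #4:3@101] asks=[-]
After op 7 [order #7] limit_buy(price=99, qty=7): fills=none; bids=[#5:4@104 #4:3@101 #7:7@99] asks=[-]

Answer: BIDS (highest first):
  #5: 4@104
  #4: 3@101
  #7: 7@99
ASKS (lowest first):
  (empty)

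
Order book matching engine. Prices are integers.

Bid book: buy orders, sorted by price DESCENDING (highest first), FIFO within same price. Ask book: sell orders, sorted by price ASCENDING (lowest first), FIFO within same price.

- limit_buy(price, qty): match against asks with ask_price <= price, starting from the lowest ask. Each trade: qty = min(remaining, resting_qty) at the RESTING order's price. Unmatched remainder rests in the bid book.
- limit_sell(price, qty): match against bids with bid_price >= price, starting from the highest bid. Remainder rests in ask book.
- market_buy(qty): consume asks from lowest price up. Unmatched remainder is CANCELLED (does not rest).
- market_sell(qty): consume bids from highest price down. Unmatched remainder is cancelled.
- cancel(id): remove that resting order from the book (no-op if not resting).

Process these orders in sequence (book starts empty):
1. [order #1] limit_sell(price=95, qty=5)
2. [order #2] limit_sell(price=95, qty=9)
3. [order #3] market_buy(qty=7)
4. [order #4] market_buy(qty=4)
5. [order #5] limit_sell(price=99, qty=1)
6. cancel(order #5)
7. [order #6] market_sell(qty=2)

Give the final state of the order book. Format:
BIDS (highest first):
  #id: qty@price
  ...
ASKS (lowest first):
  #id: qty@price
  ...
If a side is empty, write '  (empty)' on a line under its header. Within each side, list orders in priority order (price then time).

After op 1 [order #1] limit_sell(price=95, qty=5): fills=none; bids=[-] asks=[#1:5@95]
After op 2 [order #2] limit_sell(price=95, qty=9): fills=none; bids=[-] asks=[#1:5@95 #2:9@95]
After op 3 [order #3] market_buy(qty=7): fills=#3x#1:5@95 #3x#2:2@95; bids=[-] asks=[#2:7@95]
After op 4 [order #4] market_buy(qty=4): fills=#4x#2:4@95; bids=[-] asks=[#2:3@95]
After op 5 [order #5] limit_sell(price=99, qty=1): fills=none; bids=[-] asks=[#2:3@95 #5:1@99]
After op 6 cancel(order #5): fills=none; bids=[-] asks=[#2:3@95]
After op 7 [order #6] market_sell(qty=2): fills=none; bids=[-] asks=[#2:3@95]

Answer: BIDS (highest first):
  (empty)
ASKS (lowest first):
  #2: 3@95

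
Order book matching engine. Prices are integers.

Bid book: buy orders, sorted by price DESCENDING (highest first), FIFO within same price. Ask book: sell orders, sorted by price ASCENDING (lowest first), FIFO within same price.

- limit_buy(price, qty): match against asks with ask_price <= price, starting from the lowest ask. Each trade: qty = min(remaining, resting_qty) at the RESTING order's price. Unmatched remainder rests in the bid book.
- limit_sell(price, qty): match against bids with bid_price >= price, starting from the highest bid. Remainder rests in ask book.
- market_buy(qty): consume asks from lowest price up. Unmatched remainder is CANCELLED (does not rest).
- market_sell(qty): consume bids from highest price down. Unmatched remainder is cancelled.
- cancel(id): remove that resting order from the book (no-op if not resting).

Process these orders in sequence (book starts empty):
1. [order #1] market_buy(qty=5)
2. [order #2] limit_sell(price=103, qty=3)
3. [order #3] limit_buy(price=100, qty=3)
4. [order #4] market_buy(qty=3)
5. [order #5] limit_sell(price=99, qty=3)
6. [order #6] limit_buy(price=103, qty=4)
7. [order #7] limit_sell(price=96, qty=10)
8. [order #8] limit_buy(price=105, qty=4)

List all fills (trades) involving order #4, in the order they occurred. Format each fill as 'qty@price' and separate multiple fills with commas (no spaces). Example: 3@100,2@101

Answer: 3@103

Derivation:
After op 1 [order #1] market_buy(qty=5): fills=none; bids=[-] asks=[-]
After op 2 [order #2] limit_sell(price=103, qty=3): fills=none; bids=[-] asks=[#2:3@103]
After op 3 [order #3] limit_buy(price=100, qty=3): fills=none; bids=[#3:3@100] asks=[#2:3@103]
After op 4 [order #4] market_buy(qty=3): fills=#4x#2:3@103; bids=[#3:3@100] asks=[-]
After op 5 [order #5] limit_sell(price=99, qty=3): fills=#3x#5:3@100; bids=[-] asks=[-]
After op 6 [order #6] limit_buy(price=103, qty=4): fills=none; bids=[#6:4@103] asks=[-]
After op 7 [order #7] limit_sell(price=96, qty=10): fills=#6x#7:4@103; bids=[-] asks=[#7:6@96]
After op 8 [order #8] limit_buy(price=105, qty=4): fills=#8x#7:4@96; bids=[-] asks=[#7:2@96]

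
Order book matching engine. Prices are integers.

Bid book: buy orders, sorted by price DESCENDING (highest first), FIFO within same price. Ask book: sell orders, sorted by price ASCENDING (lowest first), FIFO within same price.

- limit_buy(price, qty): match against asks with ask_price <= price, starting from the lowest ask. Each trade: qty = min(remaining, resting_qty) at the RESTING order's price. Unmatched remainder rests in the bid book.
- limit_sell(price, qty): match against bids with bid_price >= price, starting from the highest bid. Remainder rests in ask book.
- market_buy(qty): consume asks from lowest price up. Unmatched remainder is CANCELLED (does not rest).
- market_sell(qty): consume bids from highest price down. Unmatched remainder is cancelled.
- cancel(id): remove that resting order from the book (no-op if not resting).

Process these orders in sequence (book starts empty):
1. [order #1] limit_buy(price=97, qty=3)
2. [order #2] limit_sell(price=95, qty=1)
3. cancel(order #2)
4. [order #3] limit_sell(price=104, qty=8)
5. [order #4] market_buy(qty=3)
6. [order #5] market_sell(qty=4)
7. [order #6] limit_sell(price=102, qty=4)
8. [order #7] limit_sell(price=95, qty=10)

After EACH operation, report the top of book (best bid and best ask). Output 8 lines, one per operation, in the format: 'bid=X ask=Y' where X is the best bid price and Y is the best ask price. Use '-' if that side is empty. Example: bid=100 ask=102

After op 1 [order #1] limit_buy(price=97, qty=3): fills=none; bids=[#1:3@97] asks=[-]
After op 2 [order #2] limit_sell(price=95, qty=1): fills=#1x#2:1@97; bids=[#1:2@97] asks=[-]
After op 3 cancel(order #2): fills=none; bids=[#1:2@97] asks=[-]
After op 4 [order #3] limit_sell(price=104, qty=8): fills=none; bids=[#1:2@97] asks=[#3:8@104]
After op 5 [order #4] market_buy(qty=3): fills=#4x#3:3@104; bids=[#1:2@97] asks=[#3:5@104]
After op 6 [order #5] market_sell(qty=4): fills=#1x#5:2@97; bids=[-] asks=[#3:5@104]
After op 7 [order #6] limit_sell(price=102, qty=4): fills=none; bids=[-] asks=[#6:4@102 #3:5@104]
After op 8 [order #7] limit_sell(price=95, qty=10): fills=none; bids=[-] asks=[#7:10@95 #6:4@102 #3:5@104]

Answer: bid=97 ask=-
bid=97 ask=-
bid=97 ask=-
bid=97 ask=104
bid=97 ask=104
bid=- ask=104
bid=- ask=102
bid=- ask=95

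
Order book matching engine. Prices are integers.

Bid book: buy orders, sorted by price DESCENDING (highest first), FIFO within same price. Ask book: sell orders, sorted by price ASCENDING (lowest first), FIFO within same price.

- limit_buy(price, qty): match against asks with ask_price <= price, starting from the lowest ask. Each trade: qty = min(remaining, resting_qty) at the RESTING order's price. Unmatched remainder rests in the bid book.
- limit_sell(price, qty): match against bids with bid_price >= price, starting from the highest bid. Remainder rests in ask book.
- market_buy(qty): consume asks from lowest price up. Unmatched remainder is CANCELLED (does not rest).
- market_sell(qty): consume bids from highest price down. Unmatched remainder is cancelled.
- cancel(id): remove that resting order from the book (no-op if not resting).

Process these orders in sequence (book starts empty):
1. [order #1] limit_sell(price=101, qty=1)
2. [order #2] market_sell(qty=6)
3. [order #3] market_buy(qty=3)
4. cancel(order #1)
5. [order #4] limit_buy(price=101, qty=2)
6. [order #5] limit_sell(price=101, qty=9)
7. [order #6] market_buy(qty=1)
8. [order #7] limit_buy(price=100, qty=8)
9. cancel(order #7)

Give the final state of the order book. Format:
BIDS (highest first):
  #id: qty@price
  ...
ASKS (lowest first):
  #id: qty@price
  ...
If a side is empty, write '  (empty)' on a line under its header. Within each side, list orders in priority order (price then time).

Answer: BIDS (highest first):
  (empty)
ASKS (lowest first):
  #5: 6@101

Derivation:
After op 1 [order #1] limit_sell(price=101, qty=1): fills=none; bids=[-] asks=[#1:1@101]
After op 2 [order #2] market_sell(qty=6): fills=none; bids=[-] asks=[#1:1@101]
After op 3 [order #3] market_buy(qty=3): fills=#3x#1:1@101; bids=[-] asks=[-]
After op 4 cancel(order #1): fills=none; bids=[-] asks=[-]
After op 5 [order #4] limit_buy(price=101, qty=2): fills=none; bids=[#4:2@101] asks=[-]
After op 6 [order #5] limit_sell(price=101, qty=9): fills=#4x#5:2@101; bids=[-] asks=[#5:7@101]
After op 7 [order #6] market_buy(qty=1): fills=#6x#5:1@101; bids=[-] asks=[#5:6@101]
After op 8 [order #7] limit_buy(price=100, qty=8): fills=none; bids=[#7:8@100] asks=[#5:6@101]
After op 9 cancel(order #7): fills=none; bids=[-] asks=[#5:6@101]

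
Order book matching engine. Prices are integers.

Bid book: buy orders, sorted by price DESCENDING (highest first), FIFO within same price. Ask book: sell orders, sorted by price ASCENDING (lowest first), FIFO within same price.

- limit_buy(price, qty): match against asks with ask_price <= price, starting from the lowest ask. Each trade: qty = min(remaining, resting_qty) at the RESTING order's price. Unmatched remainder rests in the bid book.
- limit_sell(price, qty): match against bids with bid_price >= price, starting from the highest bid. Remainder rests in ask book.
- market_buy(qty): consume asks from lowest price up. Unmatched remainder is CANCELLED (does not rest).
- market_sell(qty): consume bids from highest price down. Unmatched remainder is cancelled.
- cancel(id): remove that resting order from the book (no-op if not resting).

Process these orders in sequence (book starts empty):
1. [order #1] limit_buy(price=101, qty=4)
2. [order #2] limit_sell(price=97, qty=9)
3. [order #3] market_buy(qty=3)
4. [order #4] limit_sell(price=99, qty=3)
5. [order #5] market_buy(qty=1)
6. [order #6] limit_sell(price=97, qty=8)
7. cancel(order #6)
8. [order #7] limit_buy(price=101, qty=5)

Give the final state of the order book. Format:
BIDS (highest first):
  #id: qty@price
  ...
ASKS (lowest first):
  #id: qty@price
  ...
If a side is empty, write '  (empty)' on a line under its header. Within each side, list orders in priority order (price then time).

Answer: BIDS (highest first):
  #7: 1@101
ASKS (lowest first):
  (empty)

Derivation:
After op 1 [order #1] limit_buy(price=101, qty=4): fills=none; bids=[#1:4@101] asks=[-]
After op 2 [order #2] limit_sell(price=97, qty=9): fills=#1x#2:4@101; bids=[-] asks=[#2:5@97]
After op 3 [order #3] market_buy(qty=3): fills=#3x#2:3@97; bids=[-] asks=[#2:2@97]
After op 4 [order #4] limit_sell(price=99, qty=3): fills=none; bids=[-] asks=[#2:2@97 #4:3@99]
After op 5 [order #5] market_buy(qty=1): fills=#5x#2:1@97; bids=[-] asks=[#2:1@97 #4:3@99]
After op 6 [order #6] limit_sell(price=97, qty=8): fills=none; bids=[-] asks=[#2:1@97 #6:8@97 #4:3@99]
After op 7 cancel(order #6): fills=none; bids=[-] asks=[#2:1@97 #4:3@99]
After op 8 [order #7] limit_buy(price=101, qty=5): fills=#7x#2:1@97 #7x#4:3@99; bids=[#7:1@101] asks=[-]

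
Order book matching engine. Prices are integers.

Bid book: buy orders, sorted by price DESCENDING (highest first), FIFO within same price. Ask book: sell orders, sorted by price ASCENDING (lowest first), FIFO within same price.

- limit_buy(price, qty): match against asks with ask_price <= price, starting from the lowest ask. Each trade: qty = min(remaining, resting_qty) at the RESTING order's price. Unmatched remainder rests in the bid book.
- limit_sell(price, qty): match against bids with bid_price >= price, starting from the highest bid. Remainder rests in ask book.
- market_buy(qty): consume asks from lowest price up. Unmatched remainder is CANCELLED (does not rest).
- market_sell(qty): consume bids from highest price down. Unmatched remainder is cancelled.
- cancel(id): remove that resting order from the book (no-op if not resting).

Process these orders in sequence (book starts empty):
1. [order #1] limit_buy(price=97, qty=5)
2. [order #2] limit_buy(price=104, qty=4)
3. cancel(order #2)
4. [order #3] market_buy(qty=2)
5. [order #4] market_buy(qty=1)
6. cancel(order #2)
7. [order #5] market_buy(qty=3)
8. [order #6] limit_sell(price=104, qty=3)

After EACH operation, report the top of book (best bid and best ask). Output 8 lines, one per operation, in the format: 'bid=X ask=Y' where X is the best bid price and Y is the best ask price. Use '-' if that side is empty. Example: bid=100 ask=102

After op 1 [order #1] limit_buy(price=97, qty=5): fills=none; bids=[#1:5@97] asks=[-]
After op 2 [order #2] limit_buy(price=104, qty=4): fills=none; bids=[#2:4@104 #1:5@97] asks=[-]
After op 3 cancel(order #2): fills=none; bids=[#1:5@97] asks=[-]
After op 4 [order #3] market_buy(qty=2): fills=none; bids=[#1:5@97] asks=[-]
After op 5 [order #4] market_buy(qty=1): fills=none; bids=[#1:5@97] asks=[-]
After op 6 cancel(order #2): fills=none; bids=[#1:5@97] asks=[-]
After op 7 [order #5] market_buy(qty=3): fills=none; bids=[#1:5@97] asks=[-]
After op 8 [order #6] limit_sell(price=104, qty=3): fills=none; bids=[#1:5@97] asks=[#6:3@104]

Answer: bid=97 ask=-
bid=104 ask=-
bid=97 ask=-
bid=97 ask=-
bid=97 ask=-
bid=97 ask=-
bid=97 ask=-
bid=97 ask=104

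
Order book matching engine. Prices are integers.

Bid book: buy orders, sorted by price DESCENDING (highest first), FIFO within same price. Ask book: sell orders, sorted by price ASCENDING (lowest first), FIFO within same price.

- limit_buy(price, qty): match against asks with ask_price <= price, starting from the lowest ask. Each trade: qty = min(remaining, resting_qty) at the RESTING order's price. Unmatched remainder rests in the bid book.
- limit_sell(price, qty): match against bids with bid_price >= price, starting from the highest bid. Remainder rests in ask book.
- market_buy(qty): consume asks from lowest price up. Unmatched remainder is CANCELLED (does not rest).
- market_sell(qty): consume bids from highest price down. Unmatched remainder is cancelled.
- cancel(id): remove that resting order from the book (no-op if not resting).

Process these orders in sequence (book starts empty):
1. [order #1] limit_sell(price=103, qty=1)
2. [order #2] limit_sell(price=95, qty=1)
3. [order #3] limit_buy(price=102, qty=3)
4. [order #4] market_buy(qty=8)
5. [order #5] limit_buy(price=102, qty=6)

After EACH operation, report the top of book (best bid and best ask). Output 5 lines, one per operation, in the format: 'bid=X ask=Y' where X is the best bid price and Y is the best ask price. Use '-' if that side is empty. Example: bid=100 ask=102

After op 1 [order #1] limit_sell(price=103, qty=1): fills=none; bids=[-] asks=[#1:1@103]
After op 2 [order #2] limit_sell(price=95, qty=1): fills=none; bids=[-] asks=[#2:1@95 #1:1@103]
After op 3 [order #3] limit_buy(price=102, qty=3): fills=#3x#2:1@95; bids=[#3:2@102] asks=[#1:1@103]
After op 4 [order #4] market_buy(qty=8): fills=#4x#1:1@103; bids=[#3:2@102] asks=[-]
After op 5 [order #5] limit_buy(price=102, qty=6): fills=none; bids=[#3:2@102 #5:6@102] asks=[-]

Answer: bid=- ask=103
bid=- ask=95
bid=102 ask=103
bid=102 ask=-
bid=102 ask=-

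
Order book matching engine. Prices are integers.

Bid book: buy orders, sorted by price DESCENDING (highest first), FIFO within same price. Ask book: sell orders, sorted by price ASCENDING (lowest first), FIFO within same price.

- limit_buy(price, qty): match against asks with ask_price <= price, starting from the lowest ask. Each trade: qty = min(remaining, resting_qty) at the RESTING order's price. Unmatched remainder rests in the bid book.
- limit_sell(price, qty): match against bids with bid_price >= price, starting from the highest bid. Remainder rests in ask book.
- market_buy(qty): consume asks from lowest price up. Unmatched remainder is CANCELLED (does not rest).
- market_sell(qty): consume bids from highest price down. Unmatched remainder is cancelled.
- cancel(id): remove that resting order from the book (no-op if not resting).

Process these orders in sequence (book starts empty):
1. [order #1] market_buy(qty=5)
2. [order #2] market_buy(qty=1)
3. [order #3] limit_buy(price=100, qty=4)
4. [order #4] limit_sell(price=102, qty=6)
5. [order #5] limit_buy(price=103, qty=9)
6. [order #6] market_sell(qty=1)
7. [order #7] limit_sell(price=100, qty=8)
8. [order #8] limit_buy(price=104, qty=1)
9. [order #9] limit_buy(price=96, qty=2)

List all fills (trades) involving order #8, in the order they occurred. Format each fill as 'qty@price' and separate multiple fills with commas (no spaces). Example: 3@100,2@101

After op 1 [order #1] market_buy(qty=5): fills=none; bids=[-] asks=[-]
After op 2 [order #2] market_buy(qty=1): fills=none; bids=[-] asks=[-]
After op 3 [order #3] limit_buy(price=100, qty=4): fills=none; bids=[#3:4@100] asks=[-]
After op 4 [order #4] limit_sell(price=102, qty=6): fills=none; bids=[#3:4@100] asks=[#4:6@102]
After op 5 [order #5] limit_buy(price=103, qty=9): fills=#5x#4:6@102; bids=[#5:3@103 #3:4@100] asks=[-]
After op 6 [order #6] market_sell(qty=1): fills=#5x#6:1@103; bids=[#5:2@103 #3:4@100] asks=[-]
After op 7 [order #7] limit_sell(price=100, qty=8): fills=#5x#7:2@103 #3x#7:4@100; bids=[-] asks=[#7:2@100]
After op 8 [order #8] limit_buy(price=104, qty=1): fills=#8x#7:1@100; bids=[-] asks=[#7:1@100]
After op 9 [order #9] limit_buy(price=96, qty=2): fills=none; bids=[#9:2@96] asks=[#7:1@100]

Answer: 1@100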